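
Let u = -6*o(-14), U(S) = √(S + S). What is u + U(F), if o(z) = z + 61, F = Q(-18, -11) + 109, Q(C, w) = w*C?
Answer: -282 + √614 ≈ -257.22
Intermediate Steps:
Q(C, w) = C*w
F = 307 (F = -18*(-11) + 109 = 198 + 109 = 307)
o(z) = 61 + z
U(S) = √2*√S (U(S) = √(2*S) = √2*√S)
u = -282 (u = -6*(61 - 14) = -6*47 = -282)
u + U(F) = -282 + √2*√307 = -282 + √614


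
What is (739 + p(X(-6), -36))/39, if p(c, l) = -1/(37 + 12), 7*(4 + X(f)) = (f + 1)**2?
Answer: 12070/637 ≈ 18.948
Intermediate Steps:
X(f) = -4 + (1 + f)**2/7 (X(f) = -4 + (f + 1)**2/7 = -4 + (1 + f)**2/7)
p(c, l) = -1/49
(739 + p(X(-6), -36))/39 = (739 - 1/49)/39 = (1/39)*(36210/49) = 12070/637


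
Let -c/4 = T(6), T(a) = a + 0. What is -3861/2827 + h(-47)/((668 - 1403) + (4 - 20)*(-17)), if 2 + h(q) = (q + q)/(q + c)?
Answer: -11526087/8448361 ≈ -1.3643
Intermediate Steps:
T(a) = a
c = -24 (c = -4*6 = -24)
h(q) = -2 + 2*q/(-24 + q) (h(q) = -2 + (q + q)/(q - 24) = -2 + (2*q)/(-24 + q) = -2 + 2*q/(-24 + q))
-3861/2827 + h(-47)/((668 - 1403) + (4 - 20)*(-17)) = -3861/2827 + (48/(-24 - 47))/((668 - 1403) + (4 - 20)*(-17)) = -3861*1/2827 + (48/(-71))/(-735 - 16*(-17)) = -351/257 + (48*(-1/71))/(-735 + 272) = -351/257 - 48/71/(-463) = -351/257 - 48/71*(-1/463) = -351/257 + 48/32873 = -11526087/8448361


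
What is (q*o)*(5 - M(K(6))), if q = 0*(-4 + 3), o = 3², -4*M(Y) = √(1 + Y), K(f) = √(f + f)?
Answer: 0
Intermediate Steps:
K(f) = √2*√f (K(f) = √(2*f) = √2*√f)
M(Y) = -√(1 + Y)/4
o = 9
q = 0 (q = 0*(-1) = 0)
(q*o)*(5 - M(K(6))) = (0*9)*(5 - (-1)*√(1 + √2*√6)/4) = 0*(5 - (-1)*√(1 + 2*√3)/4) = 0*(5 + √(1 + 2*√3)/4) = 0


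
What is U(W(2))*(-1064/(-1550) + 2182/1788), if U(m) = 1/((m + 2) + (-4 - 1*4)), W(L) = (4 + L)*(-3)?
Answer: -1321133/16628400 ≈ -0.079450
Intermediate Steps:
W(L) = -12 - 3*L
U(m) = 1/(-6 + m) (U(m) = 1/((2 + m) + (-4 - 4)) = 1/((2 + m) - 8) = 1/(-6 + m))
U(W(2))*(-1064/(-1550) + 2182/1788) = (-1064/(-1550) + 2182/1788)/(-6 + (-12 - 3*2)) = (-1064*(-1/1550) + 2182*(1/1788))/(-6 + (-12 - 6)) = (532/775 + 1091/894)/(-6 - 18) = (1321133/692850)/(-24) = -1/24*1321133/692850 = -1321133/16628400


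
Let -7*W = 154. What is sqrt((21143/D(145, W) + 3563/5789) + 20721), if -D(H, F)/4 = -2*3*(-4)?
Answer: sqrt(8076375656070)/19848 ≈ 143.18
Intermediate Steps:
W = -22 (W = -1/7*154 = -22)
D(H, F) = -96 (D(H, F) = -4*(-2*3)*(-4) = -(-24)*(-4) = -4*24 = -96)
sqrt((21143/D(145, W) + 3563/5789) + 20721) = sqrt((21143/(-96) + 3563/5789) + 20721) = sqrt((21143*(-1/96) + 3563*(1/5789)) + 20721) = sqrt((-21143/96 + 509/827) + 20721) = sqrt(-17436397/79392 + 20721) = sqrt(1627645235/79392) = sqrt(8076375656070)/19848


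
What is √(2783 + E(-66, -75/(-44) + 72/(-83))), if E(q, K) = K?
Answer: √9282081149/1826 ≈ 52.762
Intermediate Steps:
√(2783 + E(-66, -75/(-44) + 72/(-83))) = √(2783 + (-75/(-44) + 72/(-83))) = √(2783 + (-75*(-1/44) + 72*(-1/83))) = √(2783 + (75/44 - 72/83)) = √(2783 + 3057/3652) = √(10166573/3652) = √9282081149/1826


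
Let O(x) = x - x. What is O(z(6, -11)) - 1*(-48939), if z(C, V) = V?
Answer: 48939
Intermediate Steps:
O(x) = 0
O(z(6, -11)) - 1*(-48939) = 0 - 1*(-48939) = 0 + 48939 = 48939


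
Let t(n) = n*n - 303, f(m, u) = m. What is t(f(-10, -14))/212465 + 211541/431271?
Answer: 44857510552/91629993015 ≈ 0.48955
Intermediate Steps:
t(n) = -303 + n² (t(n) = n² - 303 = -303 + n²)
t(f(-10, -14))/212465 + 211541/431271 = (-303 + (-10)²)/212465 + 211541/431271 = (-303 + 100)*(1/212465) + 211541*(1/431271) = -203*1/212465 + 211541/431271 = -203/212465 + 211541/431271 = 44857510552/91629993015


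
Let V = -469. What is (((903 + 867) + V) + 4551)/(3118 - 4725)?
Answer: -5852/1607 ≈ -3.6416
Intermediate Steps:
(((903 + 867) + V) + 4551)/(3118 - 4725) = (((903 + 867) - 469) + 4551)/(3118 - 4725) = ((1770 - 469) + 4551)/(-1607) = (1301 + 4551)*(-1/1607) = 5852*(-1/1607) = -5852/1607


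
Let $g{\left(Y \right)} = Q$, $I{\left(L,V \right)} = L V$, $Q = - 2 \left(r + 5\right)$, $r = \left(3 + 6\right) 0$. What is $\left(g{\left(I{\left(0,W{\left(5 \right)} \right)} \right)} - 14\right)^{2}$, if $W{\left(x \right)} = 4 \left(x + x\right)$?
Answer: $576$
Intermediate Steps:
$r = 0$ ($r = 9 \cdot 0 = 0$)
$Q = -10$ ($Q = - 2 \left(0 + 5\right) = \left(-2\right) 5 = -10$)
$W{\left(x \right)} = 8 x$ ($W{\left(x \right)} = 4 \cdot 2 x = 8 x$)
$g{\left(Y \right)} = -10$
$\left(g{\left(I{\left(0,W{\left(5 \right)} \right)} \right)} - 14\right)^{2} = \left(-10 - 14\right)^{2} = \left(-24\right)^{2} = 576$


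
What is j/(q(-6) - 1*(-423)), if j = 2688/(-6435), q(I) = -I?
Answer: -896/920205 ≈ -0.00097370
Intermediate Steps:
j = -896/2145 (j = 2688*(-1/6435) = -896/2145 ≈ -0.41772)
j/(q(-6) - 1*(-423)) = -896/(2145*(-1*(-6) - 1*(-423))) = -896/(2145*(6 + 423)) = -896/2145/429 = -896/2145*1/429 = -896/920205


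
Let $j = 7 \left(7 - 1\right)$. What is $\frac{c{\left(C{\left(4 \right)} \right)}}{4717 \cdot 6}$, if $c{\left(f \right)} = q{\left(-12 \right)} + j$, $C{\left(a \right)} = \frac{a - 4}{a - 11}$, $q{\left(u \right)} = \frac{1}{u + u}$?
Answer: $\frac{19}{12816} \approx 0.0014825$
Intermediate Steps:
$q{\left(u \right)} = \frac{1}{2 u}$
$C{\left(a \right)} = \frac{-4 + a}{-11 + a}$
$j = 42$ ($j = 7 \cdot 6 = 42$)
$c{\left(f \right)} = \frac{1007}{24}$ ($c{\left(f \right)} = \frac{1}{2 \left(-12\right)} + 42 = \frac{1}{2} \left(- \frac{1}{12}\right) + 42 = - \frac{1}{24} + 42 = \frac{1007}{24}$)
$\frac{c{\left(C{\left(4 \right)} \right)}}{4717 \cdot 6} = \frac{1007}{24 \cdot 4717 \cdot 6} = \frac{1007}{24 \cdot 28302} = \frac{1007}{24} \cdot \frac{1}{28302} = \frac{19}{12816}$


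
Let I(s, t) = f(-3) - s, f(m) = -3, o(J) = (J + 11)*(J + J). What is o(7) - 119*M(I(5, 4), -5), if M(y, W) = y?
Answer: 1204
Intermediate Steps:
o(J) = 2*J*(11 + J) (o(J) = (11 + J)*(2*J) = 2*J*(11 + J))
I(s, t) = -3 - s
o(7) - 119*M(I(5, 4), -5) = 2*7*(11 + 7) - 119*(-3 - 1*5) = 2*7*18 - 119*(-3 - 5) = 252 - 119*(-8) = 252 + 952 = 1204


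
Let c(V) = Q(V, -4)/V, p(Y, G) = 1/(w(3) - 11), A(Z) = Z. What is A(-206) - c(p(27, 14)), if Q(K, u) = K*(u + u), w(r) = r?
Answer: -198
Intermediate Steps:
Q(K, u) = 2*K*u (Q(K, u) = K*(2*u) = 2*K*u)
p(Y, G) = -⅛ (p(Y, G) = 1/(3 - 11) = 1/(-8) = -⅛)
c(V) = -8 (c(V) = (2*V*(-4))/V = (-8*V)/V = -8)
A(-206) - c(p(27, 14)) = -206 - 1*(-8) = -206 + 8 = -198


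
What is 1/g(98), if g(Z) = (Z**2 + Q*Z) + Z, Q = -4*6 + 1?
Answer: 1/7448 ≈ 0.00013426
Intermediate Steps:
Q = -23 (Q = -24 + 1 = -23)
g(Z) = Z**2 - 22*Z (g(Z) = (Z**2 - 23*Z) + Z = Z**2 - 22*Z)
1/g(98) = 1/(98*(-22 + 98)) = 1/(98*76) = 1/7448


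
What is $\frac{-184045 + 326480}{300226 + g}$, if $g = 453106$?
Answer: $\frac{142435}{753332} \approx 0.18907$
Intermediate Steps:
$\frac{-184045 + 326480}{300226 + g} = \frac{-184045 + 326480}{300226 + 453106} = \frac{142435}{753332}$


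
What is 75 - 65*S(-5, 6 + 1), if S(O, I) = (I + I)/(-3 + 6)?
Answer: -685/3 ≈ -228.33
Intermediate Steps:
S(O, I) = 2*I/3 (S(O, I) = (2*I)/3 = (2*I)*(⅓) = 2*I/3)
75 - 65*S(-5, 6 + 1) = 75 - 130*(6 + 1)/3 = 75 - 130*7/3 = 75 - 65*14/3 = 75 - 910/3 = -685/3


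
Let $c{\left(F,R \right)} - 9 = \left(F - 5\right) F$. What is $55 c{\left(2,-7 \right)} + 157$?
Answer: $322$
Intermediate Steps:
$c{\left(F,R \right)} = 9 + F \left(-5 + F\right)$ ($c{\left(F,R \right)} = 9 + \left(F - 5\right) F = 9 + \left(-5 + F\right) F = 9 + F \left(-5 + F\right)$)
$55 c{\left(2,-7 \right)} + 157 = 55 \left(9 + 2^{2} - 10\right) + 157 = 55 \left(9 + 4 - 10\right) + 157 = 55 \cdot 3 + 157 = 165 + 157 = 322$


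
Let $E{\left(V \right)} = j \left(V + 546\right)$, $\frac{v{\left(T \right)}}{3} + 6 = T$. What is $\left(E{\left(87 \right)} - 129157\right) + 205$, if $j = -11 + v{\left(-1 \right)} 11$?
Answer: $-282138$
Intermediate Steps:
$v{\left(T \right)} = -18 + 3 T$
$j = -242$ ($j = -11 + \left(-18 + 3 \left(-1\right)\right) 11 = -11 + \left(-18 - 3\right) 11 = -11 - 231 = -242$)
$E{\left(V \right)} = -132132 - 242 V$ ($E{\left(V \right)} = - 242 \left(V + 546\right) = - 242 \left(546 + V\right) = -132132 - 242 V$)
$\left(E{\left(87 \right)} - 129157\right) + 205 = \left(\left(-132132 - 21054\right) - 129157\right) + 205 = \left(-153186 - 129157\right) + 205 = -282343 + 205 = -282138$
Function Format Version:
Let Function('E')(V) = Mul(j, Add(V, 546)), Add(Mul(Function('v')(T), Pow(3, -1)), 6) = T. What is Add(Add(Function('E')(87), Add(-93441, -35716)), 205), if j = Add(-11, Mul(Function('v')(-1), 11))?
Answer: -282138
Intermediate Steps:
Function('v')(T) = Add(-18, Mul(3, T))
j = -242 (j = Add(-11, Mul(Add(-18, Mul(3, -1)), 11)) = Add(-11, Mul(Add(-18, -3), 11)) = Add(-11, Mul(-21, 11)) = Add(-11, -231) = -242)
Function('E')(V) = Add(-132132, Mul(-242, V)) (Function('E')(V) = Mul(-242, Add(V, 546)) = Mul(-242, Add(546, V)) = Add(-132132, Mul(-242, V)))
Add(Add(Function('E')(87), Add(-93441, -35716)), 205) = Add(Add(Add(-132132, Mul(-242, 87)), Add(-93441, -35716)), 205) = Add(Add(Add(-132132, -21054), -129157), 205) = Add(Add(-153186, -129157), 205) = Add(-282343, 205) = -282138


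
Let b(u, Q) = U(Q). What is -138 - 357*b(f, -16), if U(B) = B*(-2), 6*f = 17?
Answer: -11562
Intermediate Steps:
f = 17/6 (f = (1/6)*17 = 17/6 ≈ 2.8333)
U(B) = -2*B
b(u, Q) = -2*Q
-138 - 357*b(f, -16) = -138 - (-714)*(-16) = -138 - 357*32 = -138 - 11424 = -11562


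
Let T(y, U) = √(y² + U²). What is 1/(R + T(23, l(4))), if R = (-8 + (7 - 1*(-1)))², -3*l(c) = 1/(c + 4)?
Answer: 24*√304705/304705 ≈ 0.043478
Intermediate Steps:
l(c) = -1/(3*(4 + c)) (l(c) = -1/(3*(c + 4)) = -1/(3*(4 + c)))
T(y, U) = √(U² + y²)
R = 0 (R = (-8 + (7 + 1))² = (-8 + 8)² = 0² = 0)
1/(R + T(23, l(4))) = 1/(0 + √((-1/(12 + 3*4))² + 23²)) = 1/(0 + √((-1/(12 + 12))² + 529)) = 1/(0 + √((-1/24)² + 529)) = 1/(0 + √(1/576 + 529)) = 1/(0 + √(304705/576)) = 1/(0 + √304705/24) = 1/(√304705/24) = 24*√304705/304705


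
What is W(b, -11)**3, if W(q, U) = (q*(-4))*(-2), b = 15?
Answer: 1728000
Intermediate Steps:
W(q, U) = 8*q (W(q, U) = -4*q*(-2) = 8*q)
W(b, -11)**3 = (8*15)**3 = 120**3 = 1728000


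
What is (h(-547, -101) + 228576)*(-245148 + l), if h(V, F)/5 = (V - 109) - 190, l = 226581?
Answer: -4165432182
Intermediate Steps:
h(V, F) = -1495 + 5*V (h(V, F) = 5*((V - 109) - 190) = 5*((-109 + V) - 190) = 5*(-299 + V) = -1495 + 5*V)
(h(-547, -101) + 228576)*(-245148 + l) = ((-1495 + 5*(-547)) + 228576)*(-245148 + 226581) = ((-1495 - 2735) + 228576)*(-18567) = (-4230 + 228576)*(-18567) = 224346*(-18567) = -4165432182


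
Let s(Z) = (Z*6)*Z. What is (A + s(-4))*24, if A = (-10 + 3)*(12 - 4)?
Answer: 960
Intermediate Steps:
s(Z) = 6*Z² (s(Z) = (6*Z)*Z = 6*Z²)
A = -56 (A = -7*8 = -56)
(A + s(-4))*24 = (-56 + 6*(-4)²)*24 = (-56 + 6*16)*24 = (-56 + 96)*24 = 40*24 = 960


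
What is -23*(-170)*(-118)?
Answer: -461380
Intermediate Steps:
-23*(-170)*(-118) = 3910*(-118) = -461380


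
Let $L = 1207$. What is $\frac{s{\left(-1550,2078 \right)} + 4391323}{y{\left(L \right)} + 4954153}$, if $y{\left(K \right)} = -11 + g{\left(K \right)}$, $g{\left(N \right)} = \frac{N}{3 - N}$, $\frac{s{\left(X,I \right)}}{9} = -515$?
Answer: $\frac{5281572352}{5964785761} \approx 0.88546$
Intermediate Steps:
$s{\left(X,I \right)} = -4635$ ($s{\left(X,I \right)} = 9 \left(-515\right) = -4635$)
$y{\left(K \right)} = -11 - \frac{K}{-3 + K}$
$\frac{s{\left(-1550,2078 \right)} + 4391323}{y{\left(L \right)} + 4954153} = \frac{-4635 + 4391323}{\frac{3 \left(11 - 4828\right)}{-3 + 1207} + 4954153} = \frac{4386688}{\frac{3 \left(11 - 4828\right)}{1204} + 4954153} = \frac{4386688}{3 \cdot \frac{1}{1204} \left(-4817\right) + 4954153} = \frac{4386688}{- \frac{14451}{1204} + 4954153} = \frac{4386688}{\frac{5964785761}{1204}} = 4386688 \cdot \frac{1204}{5964785761} = \frac{5281572352}{5964785761}$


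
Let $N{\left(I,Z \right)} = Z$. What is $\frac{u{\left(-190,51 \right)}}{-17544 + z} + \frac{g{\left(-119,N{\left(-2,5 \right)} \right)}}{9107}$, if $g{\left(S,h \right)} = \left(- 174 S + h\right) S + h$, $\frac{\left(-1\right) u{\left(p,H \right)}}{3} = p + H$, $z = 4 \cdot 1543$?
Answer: $- \frac{28031274307}{103564804} \approx -270.66$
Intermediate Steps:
$z = 6172$
$u{\left(p,H \right)} = - 3 H - 3 p$ ($u{\left(p,H \right)} = - 3 \left(p + H\right) = - 3 \left(H + p\right) = - 3 H - 3 p$)
$g{\left(S,h \right)} = h + S \left(h - 174 S\right)$ ($g{\left(S,h \right)} = \left(h - 174 S\right) S + h = S \left(h - 174 S\right) + h = h + S \left(h - 174 S\right)$)
$\frac{u{\left(-190,51 \right)}}{-17544 + z} + \frac{g{\left(-119,N{\left(-2,5 \right)} \right)}}{9107} = \frac{\left(-3\right) 51 - -570}{-17544 + 6172} + \frac{5 - 174 \left(-119\right)^{2} - 595}{9107} = \frac{-153 + 570}{-11372} + \left(5 - 2464014 - 595\right) \frac{1}{9107} = 417 \left(- \frac{1}{11372}\right) + \left(5 - 2464014 - 595\right) \frac{1}{9107} = - \frac{417}{11372} - \frac{2464604}{9107} = - \frac{28031274307}{103564804}$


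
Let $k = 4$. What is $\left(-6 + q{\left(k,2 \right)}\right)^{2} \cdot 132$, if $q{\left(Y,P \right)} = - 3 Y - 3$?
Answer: $58212$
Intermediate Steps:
$q{\left(Y,P \right)} = -3 - 3 Y$
$\left(-6 + q{\left(k,2 \right)}\right)^{2} \cdot 132 = \left(-6 - 15\right)^{2} \cdot 132 = \left(-21\right)^{2} \cdot 132 = 441 \cdot 132 = 58212$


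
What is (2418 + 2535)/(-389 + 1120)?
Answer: 4953/731 ≈ 6.7757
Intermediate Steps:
(2418 + 2535)/(-389 + 1120) = 4953/731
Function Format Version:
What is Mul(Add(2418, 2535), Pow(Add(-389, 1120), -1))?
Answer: Rational(4953, 731) ≈ 6.7757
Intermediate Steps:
Mul(Add(2418, 2535), Pow(Add(-389, 1120), -1)) = Mul(4953, Pow(731, -1)) = Mul(4953, Rational(1, 731)) = Rational(4953, 731)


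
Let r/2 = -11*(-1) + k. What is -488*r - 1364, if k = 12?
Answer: -23812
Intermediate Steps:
r = 46 (r = 2*(-11*(-1) + 12) = 2*(11 + 12) = 2*23 = 46)
-488*r - 1364 = -488*46 - 1364 = -22448 - 1364 = -23812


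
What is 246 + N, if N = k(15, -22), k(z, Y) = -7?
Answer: 239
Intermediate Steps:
N = -7
246 + N = 246 - 7 = 239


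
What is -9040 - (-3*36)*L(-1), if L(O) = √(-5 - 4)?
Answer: -9040 + 324*I ≈ -9040.0 + 324.0*I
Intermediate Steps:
L(O) = 3*I (L(O) = √(-9) = 3*I)
-9040 - (-3*36)*L(-1) = -9040 - (-3*36)*3*I = -9040 - (-108)*3*I = -9040 - (-324)*I = -9040 + 324*I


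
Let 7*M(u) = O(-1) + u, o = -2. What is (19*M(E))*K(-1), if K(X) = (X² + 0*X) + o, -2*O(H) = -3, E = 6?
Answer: -285/14 ≈ -20.357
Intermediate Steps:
O(H) = 3/2 (O(H) = -½*(-3) = 3/2)
M(u) = 3/14 + u/7 (M(u) = (3/2 + u)/7 = 3/14 + u/7)
K(X) = -2 + X² (K(X) = (X² + 0*X) - 2 = (X² + 0) - 2 = X² - 2 = -2 + X²)
(19*M(E))*K(-1) = (19*(3/14 + (⅐)*6))*(-2 + (-1)²) = (19*(3/14 + 6/7))*(-2 + 1) = (19*(15/14))*(-1) = (285/14)*(-1) = -285/14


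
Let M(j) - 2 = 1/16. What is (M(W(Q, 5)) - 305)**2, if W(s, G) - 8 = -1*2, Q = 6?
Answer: 23493409/256 ≈ 91771.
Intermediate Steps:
W(s, G) = 6 (W(s, G) = 8 - 1*2 = 8 - 2 = 6)
M(j) = 33/16 (M(j) = 2 + 1/16 = 33/16)
(M(W(Q, 5)) - 305)**2 = (33/16 - 305)**2 = (-4847/16)**2 = 23493409/256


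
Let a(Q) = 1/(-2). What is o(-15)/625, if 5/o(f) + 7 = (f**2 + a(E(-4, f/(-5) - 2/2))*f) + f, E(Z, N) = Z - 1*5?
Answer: 2/52625 ≈ 3.8005e-5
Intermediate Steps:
E(Z, N) = -5 + Z (E(Z, N) = Z - 5 = -5 + Z)
a(Q) = -1/2
o(f) = 5/(-7 + f**2 + f/2) (o(f) = 5/(-7 + ((f**2 - f/2) + f)) = 5/(-7 + (f**2 + f/2)) = 5/(-7 + f**2 + f/2))
o(-15)/625 = (10/(-14 - 15 + 2*(-15)**2))/625 = (10/(-14 - 15 + 2*225))*(1/625) = (10/(-14 - 15 + 450))*(1/625) = (10/421)*(1/625) = 2/52625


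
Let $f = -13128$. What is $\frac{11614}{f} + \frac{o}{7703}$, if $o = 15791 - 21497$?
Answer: $- \frac{82185505}{50562492} \approx -1.6254$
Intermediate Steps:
$o = -5706$ ($o = 15791 - 21497 = -5706$)
$\frac{11614}{f} + \frac{o}{7703} = \frac{11614}{-13128} - \frac{5706}{7703} = 11614 \left(- \frac{1}{13128}\right) - \frac{5706}{7703} = - \frac{5807}{6564} - \frac{5706}{7703} = - \frac{82185505}{50562492}$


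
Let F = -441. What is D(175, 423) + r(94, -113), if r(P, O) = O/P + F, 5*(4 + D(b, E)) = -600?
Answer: -53223/94 ≈ -566.20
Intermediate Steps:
D(b, E) = -124 (D(b, E) = -4 + (1/5)*(-600) = -4 - 120 = -124)
r(P, O) = -441 + O/P (r(P, O) = O/P - 441 = -441 + O/P)
D(175, 423) + r(94, -113) = -124 + (-441 - 113/94) = -124 - 41567/94 = -53223/94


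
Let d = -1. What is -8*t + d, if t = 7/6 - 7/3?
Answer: 25/3 ≈ 8.3333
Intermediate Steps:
t = -7/6 (t = 7*(⅙) - 7*⅓ = 7/6 - 7/3 = -7/6 ≈ -1.1667)
-8*t + d = -8*(-7/6) - 1 = 28/3 - 1 = 25/3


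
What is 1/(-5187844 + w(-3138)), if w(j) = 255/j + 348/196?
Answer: -51254/265897669539 ≈ -1.9276e-7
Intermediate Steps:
w(j) = 87/49 + 255/j (w(j) = 255/j + 348*(1/196) = 255/j + 87/49 = 87/49 + 255/j)
1/(-5187844 + w(-3138)) = 1/(-5187844 + (87/49 + 255/(-3138))) = 1/(-5187844 + (87/49 + 255*(-1/3138))) = 1/(-5187844 + (87/49 - 85/1046)) = 1/(-5187844 + 86837/51254) = 1/(-265897669539/51254) = -51254/265897669539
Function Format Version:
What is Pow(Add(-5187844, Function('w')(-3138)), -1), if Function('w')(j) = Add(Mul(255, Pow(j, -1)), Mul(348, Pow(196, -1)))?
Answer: Rational(-51254, 265897669539) ≈ -1.9276e-7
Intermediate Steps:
Function('w')(j) = Add(Rational(87, 49), Mul(255, Pow(j, -1))) (Function('w')(j) = Add(Mul(255, Pow(j, -1)), Mul(348, Rational(1, 196))) = Add(Mul(255, Pow(j, -1)), Rational(87, 49)) = Add(Rational(87, 49), Mul(255, Pow(j, -1))))
Pow(Add(-5187844, Function('w')(-3138)), -1) = Pow(Add(-5187844, Add(Rational(87, 49), Mul(255, Pow(-3138, -1)))), -1) = Pow(Add(-5187844, Add(Rational(87, 49), Mul(255, Rational(-1, 3138)))), -1) = Pow(Add(-5187844, Add(Rational(87, 49), Rational(-85, 1046))), -1) = Pow(Add(-5187844, Rational(86837, 51254)), -1) = Pow(Rational(-265897669539, 51254), -1) = Rational(-51254, 265897669539)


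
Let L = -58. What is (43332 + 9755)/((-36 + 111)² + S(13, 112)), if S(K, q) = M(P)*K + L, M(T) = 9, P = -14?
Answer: 53087/5684 ≈ 9.3397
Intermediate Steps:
S(K, q) = -58 + 9*K (S(K, q) = 9*K - 58 = -58 + 9*K)
(43332 + 9755)/((-36 + 111)² + S(13, 112)) = (43332 + 9755)/((-36 + 111)² + (-58 + 9*13)) = 53087/(75² + (-58 + 117)) = 53087/(5625 + 59) = 53087/5684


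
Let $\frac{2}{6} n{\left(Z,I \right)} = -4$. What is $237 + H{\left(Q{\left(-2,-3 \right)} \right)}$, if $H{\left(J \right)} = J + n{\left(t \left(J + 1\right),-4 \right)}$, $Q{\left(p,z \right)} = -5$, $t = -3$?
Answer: $220$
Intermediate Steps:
$n{\left(Z,I \right)} = -12$ ($n{\left(Z,I \right)} = 3 \left(-4\right) = -12$)
$H{\left(J \right)} = -12 + J$ ($H{\left(J \right)} = J - 12 = -12 + J$)
$237 + H{\left(Q{\left(-2,-3 \right)} \right)} = 237 - 17 = 220$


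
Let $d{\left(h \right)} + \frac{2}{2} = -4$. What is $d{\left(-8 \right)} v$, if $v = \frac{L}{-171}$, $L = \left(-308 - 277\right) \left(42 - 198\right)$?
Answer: $\frac{50700}{19} \approx 2668.4$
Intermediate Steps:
$L = 91260$ ($L = \left(-585\right) \left(-156\right) = 91260$)
$v = - \frac{10140}{19}$ ($v = \frac{91260}{-171} = 91260 \left(- \frac{1}{171}\right) = - \frac{10140}{19} \approx -533.68$)
$d{\left(h \right)} = -5$ ($d{\left(h \right)} = -1 - 4 = -5$)
$d{\left(-8 \right)} v = \left(-5\right) \left(- \frac{10140}{19}\right) = \frac{50700}{19}$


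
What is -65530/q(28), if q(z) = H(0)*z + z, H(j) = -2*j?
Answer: -32765/14 ≈ -2340.4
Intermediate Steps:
q(z) = z (q(z) = (-2*0)*z + z = 0*z + z = 0 + z = z)
-65530/q(28) = -65530/28 = -65530*1/28 = -32765/14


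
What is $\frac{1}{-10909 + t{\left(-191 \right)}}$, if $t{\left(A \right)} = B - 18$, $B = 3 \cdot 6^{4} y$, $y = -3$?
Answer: $- \frac{1}{22591} \approx -4.4265 \cdot 10^{-5}$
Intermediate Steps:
$B = -11664$ ($B = 3 \cdot 6^{4} \left(-3\right) = 3 \cdot 1296 \left(-3\right) = 3888 \left(-3\right) = -11664$)
$t{\left(A \right)} = -11682$ ($t{\left(A \right)} = -11664 - 18 = -11682$)
$\frac{1}{-10909 + t{\left(-191 \right)}} = \frac{1}{-10909 - 11682} = \frac{1}{-22591} = - \frac{1}{22591}$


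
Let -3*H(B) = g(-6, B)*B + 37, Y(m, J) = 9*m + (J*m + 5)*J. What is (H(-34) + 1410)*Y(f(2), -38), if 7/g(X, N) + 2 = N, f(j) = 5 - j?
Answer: 314154995/54 ≈ 5.8177e+6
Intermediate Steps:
g(X, N) = 7/(-2 + N)
Y(m, J) = 9*m + J*(5 + J*m) (Y(m, J) = 9*m + (5 + J*m)*J = 9*m + J*(5 + J*m))
H(B) = -37/3 - 7*B/(3*(-2 + B)) (H(B) = -((7/(-2 + B))*B + 37)/3 = -(7*B/(-2 + B) + 37)/3 = -(37 + 7*B/(-2 + B))/3 = -37/3 - 7*B/(3*(-2 + B)))
(H(-34) + 1410)*Y(f(2), -38) = (2*(37 - 22*(-34))/(3*(-2 - 34)) + 1410)*(5*(-38) + 9*(5 - 1*2) + (5 - 1*2)*(-38)²) = ((⅔)*(37 + 748)/(-36) + 1410)*(-190 + 9*(5 - 2) + (5 - 2)*1444) = ((⅔)*(-1/36)*785 + 1410)*(-190 + 9*3 + 3*1444) = (-785/54 + 1410)*(-190 + 27 + 4332) = (75355/54)*4169 = 314154995/54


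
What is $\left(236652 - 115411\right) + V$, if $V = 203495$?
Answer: $324736$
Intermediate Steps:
$\left(236652 - 115411\right) + V = \left(236652 - 115411\right) + 203495 = 121241 + 203495 = 324736$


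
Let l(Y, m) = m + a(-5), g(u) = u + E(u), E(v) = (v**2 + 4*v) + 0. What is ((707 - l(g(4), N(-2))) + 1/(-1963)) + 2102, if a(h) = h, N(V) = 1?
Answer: 5521918/1963 ≈ 2813.0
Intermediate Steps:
E(v) = v**2 + 4*v
g(u) = u + u*(4 + u)
l(Y, m) = -5 + m (l(Y, m) = m - 5 = -5 + m)
((707 - l(g(4), N(-2))) + 1/(-1963)) + 2102 = ((707 - (-5 + 1)) + 1/(-1963)) + 2102 = ((707 - 1*(-4)) - 1/1963) + 2102 = ((707 + 4) - 1/1963) + 2102 = (711 - 1/1963) + 2102 = 1395692/1963 + 2102 = 5521918/1963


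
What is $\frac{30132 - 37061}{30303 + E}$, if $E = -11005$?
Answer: $- \frac{6929}{19298} \approx -0.35905$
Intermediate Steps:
$\frac{30132 - 37061}{30303 + E} = \frac{30132 - 37061}{30303 - 11005} = - \frac{6929}{19298}$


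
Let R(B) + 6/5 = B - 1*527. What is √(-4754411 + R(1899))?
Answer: I*√118826005/5 ≈ 2180.1*I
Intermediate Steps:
R(B) = -2641/5 + B (R(B) = -6/5 + (B - 1*527) = -6/5 + (B - 527) = -6/5 + (-527 + B) = -2641/5 + B)
√(-4754411 + R(1899)) = √(-4754411 + (-2641/5 + 1899)) = √(-4754411 + 6854/5) = √(-23765201/5) = I*√118826005/5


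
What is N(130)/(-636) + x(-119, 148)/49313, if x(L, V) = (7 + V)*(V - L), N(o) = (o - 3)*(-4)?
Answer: 12842966/7840767 ≈ 1.6380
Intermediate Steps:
N(o) = 12 - 4*o (N(o) = (-3 + o)*(-4) = 12 - 4*o)
N(130)/(-636) + x(-119, 148)/49313 = (12 - 4*130)/(-636) + (148² - 7*(-119) + 7*148 - 1*(-119)*148)/49313 = (12 - 520)*(-1/636) + (21904 + 833 + 1036 + 17612)*(1/49313) = -508*(-1/636) + 41385*(1/49313) = 127/159 + 41385/49313 = 12842966/7840767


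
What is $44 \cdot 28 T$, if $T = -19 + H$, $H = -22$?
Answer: $-50512$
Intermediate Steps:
$T = -41$ ($T = -19 - 22 = -41$)
$44 \cdot 28 T = 44 \cdot 28 \left(-41\right) = 1232 \left(-41\right) = -50512$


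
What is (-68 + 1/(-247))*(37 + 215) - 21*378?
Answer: -6193530/247 ≈ -25075.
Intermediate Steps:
(-68 + 1/(-247))*(37 + 215) - 21*378 = (-68 - 1/247)*252 - 7938 = -16797/247*252 - 7938 = -4232844/247 - 7938 = -6193530/247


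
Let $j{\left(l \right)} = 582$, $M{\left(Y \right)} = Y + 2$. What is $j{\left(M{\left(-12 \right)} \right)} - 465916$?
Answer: $-465334$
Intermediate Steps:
$M{\left(Y \right)} = 2 + Y$
$j{\left(M{\left(-12 \right)} \right)} - 465916 = 582 - 465916 = -465334$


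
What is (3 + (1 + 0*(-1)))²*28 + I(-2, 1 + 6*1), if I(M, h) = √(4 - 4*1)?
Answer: 448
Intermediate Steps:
I(M, h) = 0 (I(M, h) = √(4 - 4) = √0 = 0)
(3 + (1 + 0*(-1)))²*28 + I(-2, 1 + 6*1) = (3 + (1 + 0*(-1)))²*28 + 0 = (3 + (1 + 0))²*28 + 0 = (3 + 1)²*28 + 0 = 4²*28 + 0 = 16*28 + 0 = 448 + 0 = 448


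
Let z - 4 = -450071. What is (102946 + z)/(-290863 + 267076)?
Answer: 38569/2643 ≈ 14.593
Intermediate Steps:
z = -450067 (z = 4 - 450071 = -450067)
(102946 + z)/(-290863 + 267076) = (102946 - 450067)/(-290863 + 267076) = -347121/(-23787) = -347121*(-1/23787) = 38569/2643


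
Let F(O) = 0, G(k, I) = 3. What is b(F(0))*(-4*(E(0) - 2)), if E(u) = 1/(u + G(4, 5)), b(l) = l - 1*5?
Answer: -100/3 ≈ -33.333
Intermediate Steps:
b(l) = -5 + l (b(l) = l - 5 = -5 + l)
E(u) = 1/(3 + u) (E(u) = 1/(u + 3) = 1/(3 + u))
b(F(0))*(-4*(E(0) - 2)) = (-5 + 0)*(-4*(1/(3 + 0) - 2)) = -(-20)*(1/3 - 2) = -(-20)*(⅓ - 2) = -(-20)*(-5)/3 = -5*20/3 = -100/3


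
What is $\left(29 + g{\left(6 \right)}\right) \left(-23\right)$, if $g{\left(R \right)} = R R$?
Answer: $-1495$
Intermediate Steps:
$g{\left(R \right)} = R^{2}$
$\left(29 + g{\left(6 \right)}\right) \left(-23\right) = \left(29 + 6^{2}\right) \left(-23\right) = \left(29 + 36\right) \left(-23\right) = 65 \left(-23\right) = -1495$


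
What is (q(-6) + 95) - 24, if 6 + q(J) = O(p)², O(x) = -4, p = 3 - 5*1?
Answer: 81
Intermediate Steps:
p = -2 (p = 3 - 5 = -2)
q(J) = 10 (q(J) = -6 + (-4)² = -6 + 16 = 10)
(q(-6) + 95) - 24 = (10 + 95) - 24 = 105 - 24 = 81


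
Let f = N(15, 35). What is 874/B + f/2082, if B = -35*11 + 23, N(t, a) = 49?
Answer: -900965/376842 ≈ -2.3908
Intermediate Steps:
f = 49
B = -362 (B = -385 + 23 = -362)
874/B + f/2082 = 874/(-362) + 49/2082 = 874*(-1/362) + 49*(1/2082) = -437/181 + 49/2082 = -900965/376842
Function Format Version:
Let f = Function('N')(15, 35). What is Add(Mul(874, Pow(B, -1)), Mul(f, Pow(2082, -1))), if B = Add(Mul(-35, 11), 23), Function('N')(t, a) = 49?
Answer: Rational(-900965, 376842) ≈ -2.3908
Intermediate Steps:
f = 49
B = -362 (B = Add(-385, 23) = -362)
Add(Mul(874, Pow(B, -1)), Mul(f, Pow(2082, -1))) = Add(Mul(874, Pow(-362, -1)), Mul(49, Pow(2082, -1))) = Add(Mul(874, Rational(-1, 362)), Mul(49, Rational(1, 2082))) = Add(Rational(-437, 181), Rational(49, 2082)) = Rational(-900965, 376842)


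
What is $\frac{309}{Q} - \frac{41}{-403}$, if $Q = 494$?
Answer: $\frac{11137}{15314} \approx 0.72724$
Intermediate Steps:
$\frac{309}{Q} - \frac{41}{-403} = \frac{309}{494} - \frac{41}{-403} = 309 \cdot \frac{1}{494} - - \frac{41}{403} = \frac{309}{494} + \frac{41}{403} = \frac{11137}{15314}$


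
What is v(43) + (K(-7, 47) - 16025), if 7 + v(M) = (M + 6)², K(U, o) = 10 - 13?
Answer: -13634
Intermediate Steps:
K(U, o) = -3
v(M) = -7 + (6 + M)² (v(M) = -7 + (M + 6)² = -7 + (6 + M)²)
v(43) + (K(-7, 47) - 16025) = (-7 + (6 + 43)²) + (-3 - 16025) = (-7 + 49²) - 16028 = (-7 + 2401) - 16028 = 2394 - 16028 = -13634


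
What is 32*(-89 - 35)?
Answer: -3968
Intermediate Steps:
32*(-89 - 35) = 32*(-124) = -3968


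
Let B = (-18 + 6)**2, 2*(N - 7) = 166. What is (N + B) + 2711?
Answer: 2945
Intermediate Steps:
N = 90 (N = 7 + (1/2)*166 = 7 + 83 = 90)
B = 144 (B = (-12)**2 = 144)
(N + B) + 2711 = (90 + 144) + 2711 = 234 + 2711 = 2945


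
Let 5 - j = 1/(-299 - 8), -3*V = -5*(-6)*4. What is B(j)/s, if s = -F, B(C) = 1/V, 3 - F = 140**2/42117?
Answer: 42117/4270040 ≈ 0.0098634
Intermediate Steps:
V = -40 (V = -(-5*(-6))*4/3 = -10*4 = -1/3*120 = -40)
F = 106751/42117 (F = 3 - 140**2/42117 = 3 - 19600/42117 = 106751/42117 ≈ 2.5346)
j = 1536/307 (j = 5 - 1/(-299 - 8) = 5 - 1/(-307) = 5 - 1*(-1/307) = 5 + 1/307 = 1536/307 ≈ 5.0033)
B(C) = -1/40 (B(C) = 1/(-40) = -1/40)
s = -106751/42117 (s = -1*106751/42117 = -106751/42117 ≈ -2.5346)
B(j)/s = -1/(40*(-106751/42117)) = -1/40*(-42117/106751) = 42117/4270040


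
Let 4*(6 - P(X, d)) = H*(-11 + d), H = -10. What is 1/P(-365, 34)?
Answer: 2/127 ≈ 0.015748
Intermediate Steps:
P(X, d) = -43/2 + 5*d/2 (P(X, d) = 6 - (-5)*(-11 + d)/2 = 6 - (110 - 10*d)/4 = 6 + (-55/2 + 5*d/2) = -43/2 + 5*d/2)
1/P(-365, 34) = 1/(-43/2 + (5/2)*34) = 1/(-43/2 + 85) = 1/(127/2) = 2/127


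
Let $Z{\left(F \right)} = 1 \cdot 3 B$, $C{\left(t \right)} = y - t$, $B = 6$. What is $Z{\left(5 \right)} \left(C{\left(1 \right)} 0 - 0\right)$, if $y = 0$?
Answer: $0$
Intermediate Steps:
$C{\left(t \right)} = - t$ ($C{\left(t \right)} = 0 - t = - t$)
$Z{\left(F \right)} = 18$ ($Z{\left(F \right)} = 1 \cdot 3 \cdot 6 = 3 \cdot 6 = 18$)
$Z{\left(5 \right)} \left(C{\left(1 \right)} 0 - 0\right) = 18 \left(\left(-1\right) 1 \cdot 0 - 0\right) = 18 \left(\left(-1\right) 0 + 0\right) = 18 \left(0 + 0\right) = 18 \cdot 0 = 0$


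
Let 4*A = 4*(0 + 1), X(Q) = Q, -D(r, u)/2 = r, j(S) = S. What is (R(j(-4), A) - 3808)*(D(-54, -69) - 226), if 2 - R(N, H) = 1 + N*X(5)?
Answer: 446866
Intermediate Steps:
D(r, u) = -2*r
A = 1 (A = (4*(0 + 1))/4 = (4*1)/4 = (¼)*4 = 1)
R(N, H) = 1 - 5*N (R(N, H) = 2 - (1 + N*5) = 2 - (1 + 5*N) = 2 + (-1 - 5*N) = 1 - 5*N)
(R(j(-4), A) - 3808)*(D(-54, -69) - 226) = ((1 - 5*(-4)) - 3808)*(-2*(-54) - 226) = ((1 + 20) - 3808)*(108 - 226) = (21 - 3808)*(-118) = -3787*(-118) = 446866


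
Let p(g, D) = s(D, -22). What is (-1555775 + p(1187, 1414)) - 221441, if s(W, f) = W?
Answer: -1775802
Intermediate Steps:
p(g, D) = D
(-1555775 + p(1187, 1414)) - 221441 = (-1555775 + 1414) - 221441 = -1554361 - 221441 = -1775802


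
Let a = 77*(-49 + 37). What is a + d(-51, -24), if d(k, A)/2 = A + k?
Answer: -1074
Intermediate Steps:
d(k, A) = 2*A + 2*k (d(k, A) = 2*(A + k) = 2*A + 2*k)
a = -924 (a = 77*(-12) = -924)
a + d(-51, -24) = -924 + (2*(-24) + 2*(-51)) = -924 + (-48 - 102) = -924 - 150 = -1074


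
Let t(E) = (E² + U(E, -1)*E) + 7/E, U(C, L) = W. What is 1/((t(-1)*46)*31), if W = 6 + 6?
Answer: -1/25668 ≈ -3.8959e-5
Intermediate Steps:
W = 12
U(C, L) = 12
t(E) = E² + 7/E + 12*E (t(E) = (E² + 12*E) + 7/E = E² + 7/E + 12*E)
1/((t(-1)*46)*31) = 1/((((7 + (-1)²*(12 - 1))/(-1))*46)*31) = 1/((-(7 + 1*11)*46)*31) = 1/((-(7 + 11)*46)*31) = 1/((-1*18*46)*31) = 1/(-18*46*31) = 1/(-828*31) = 1/(-25668) = -1/25668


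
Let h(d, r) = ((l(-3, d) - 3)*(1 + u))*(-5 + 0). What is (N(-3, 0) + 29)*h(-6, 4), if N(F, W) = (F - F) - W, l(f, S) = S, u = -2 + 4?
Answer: 3915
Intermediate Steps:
u = 2
h(d, r) = 45 - 15*d (h(d, r) = ((d - 3)*(1 + 2))*(-5 + 0) = ((-3 + d)*3)*(-5) = (-9 + 3*d)*(-5) = 45 - 15*d)
N(F, W) = -W (N(F, W) = 0 - W = -W)
(N(-3, 0) + 29)*h(-6, 4) = (-1*0 + 29)*(45 - 15*(-6)) = (0 + 29)*(45 + 90) = 29*135 = 3915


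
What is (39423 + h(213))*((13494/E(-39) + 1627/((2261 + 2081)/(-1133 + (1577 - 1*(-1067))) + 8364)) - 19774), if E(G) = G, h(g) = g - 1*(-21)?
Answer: -10087215715628811/12642346 ≈ -7.9789e+8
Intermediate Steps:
h(g) = 21 + g (h(g) = g + 21 = 21 + g)
(39423 + h(213))*((13494/E(-39) + 1627/((2261 + 2081)/(-1133 + (1577 - 1*(-1067))) + 8364)) - 19774) = (39423 + (21 + 213))*((13494/(-39) + 1627/((2261 + 2081)/(-1133 + (1577 - 1*(-1067))) + 8364)) - 19774) = (39423 + 234)*((13494*(-1/39) + 1627/(4342/(-1133 + (1577 + 1067)) + 8364)) - 19774) = 39657*((-346 + 1627/(4342/(-1133 + 2644) + 8364)) - 19774) = 39657*((-346 + 1627/(4342/1511 + 8364)) - 19774) = 39657*((-346 + 1627/(12642346/1511)) - 19774) = 39657*((-346 + 1627*(1511/12642346)) - 19774) = 39657*((-346 + 2458397/12642346) - 19774) = 39657*(-4371793319/12642346 - 19774) = 39657*(-254361543123/12642346) = -10087215715628811/12642346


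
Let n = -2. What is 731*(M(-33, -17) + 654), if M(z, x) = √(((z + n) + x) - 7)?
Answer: 478074 + 731*I*√59 ≈ 4.7807e+5 + 5614.9*I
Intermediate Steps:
M(z, x) = √(-9 + x + z) (M(z, x) = √(((z - 2) + x) - 7) = √(((-2 + z) + x) - 7) = √((-2 + x + z) - 7) = √(-9 + x + z))
731*(M(-33, -17) + 654) = 731*(√(-9 - 17 - 33) + 654) = 731*(√(-59) + 654) = 731*(I*√59 + 654) = 731*(654 + I*√59) = 478074 + 731*I*√59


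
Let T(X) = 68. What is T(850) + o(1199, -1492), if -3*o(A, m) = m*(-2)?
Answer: -2780/3 ≈ -926.67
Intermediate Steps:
o(A, m) = 2*m/3 (o(A, m) = -m*(-2)/3 = -(-2)*m/3 = 2*m/3)
T(850) + o(1199, -1492) = 68 + (⅔)*(-1492) = 68 - 2984/3 = -2780/3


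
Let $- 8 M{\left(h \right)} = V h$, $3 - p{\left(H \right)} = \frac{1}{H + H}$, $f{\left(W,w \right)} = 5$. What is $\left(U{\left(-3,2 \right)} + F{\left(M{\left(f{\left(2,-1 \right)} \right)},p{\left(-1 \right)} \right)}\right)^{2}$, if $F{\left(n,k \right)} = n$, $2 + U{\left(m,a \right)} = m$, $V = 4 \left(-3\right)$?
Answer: $\frac{25}{4} \approx 6.25$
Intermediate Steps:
$V = -12$
$U{\left(m,a \right)} = -2 + m$
$p{\left(H \right)} = 3 - \frac{1}{2 H}$ ($p{\left(H \right)} = 3 - \frac{1}{H + H} = 3 - \frac{1}{2 H}$)
$M{\left(h \right)} = \frac{3 h}{2}$ ($M{\left(h \right)} = - \frac{\left(-12\right) h}{8} = \frac{3 h}{2}$)
$\left(U{\left(-3,2 \right)} + F{\left(M{\left(f{\left(2,-1 \right)} \right)},p{\left(-1 \right)} \right)}\right)^{2} = \left(\left(-2 - 3\right) + \frac{3}{2} \cdot 5\right)^{2} = \left(-5 + \frac{15}{2}\right)^{2} = \left(\frac{5}{2}\right)^{2} = \frac{25}{4}$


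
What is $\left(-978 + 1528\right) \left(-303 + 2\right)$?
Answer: $-165550$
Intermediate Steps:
$\left(-978 + 1528\right) \left(-303 + 2\right) = 550 \left(-301\right) = -165550$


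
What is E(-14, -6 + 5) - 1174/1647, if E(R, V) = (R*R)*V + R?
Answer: -347044/1647 ≈ -210.71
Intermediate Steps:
E(R, V) = R + V*R² (E(R, V) = R²*V + R = V*R² + R = R + V*R²)
E(-14, -6 + 5) - 1174/1647 = -14*(1 - 14*(-6 + 5)) - 1174/1647 = -14*(1 - 14*(-1)) - 1174*1/1647 = -14*(1 + 14) - 1174/1647 = -14*15 - 1174/1647 = -210 - 1174/1647 = -347044/1647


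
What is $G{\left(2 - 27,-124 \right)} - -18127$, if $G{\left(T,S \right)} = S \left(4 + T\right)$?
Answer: $20731$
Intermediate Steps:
$G{\left(2 - 27,-124 \right)} - -18127 = - 124 \left(4 + \left(2 - 27\right)\right) - -18127 = - 124 \left(4 - 25\right) + 18127 = \left(-124\right) \left(-21\right) + 18127 = 2604 + 18127 = 20731$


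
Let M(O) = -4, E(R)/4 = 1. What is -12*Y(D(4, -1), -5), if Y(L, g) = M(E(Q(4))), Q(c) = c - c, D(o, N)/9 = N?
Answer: 48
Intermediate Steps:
D(o, N) = 9*N
Q(c) = 0
E(R) = 4 (E(R) = 4*1 = 4)
Y(L, g) = -4
-12*Y(D(4, -1), -5) = -12*(-4) = 48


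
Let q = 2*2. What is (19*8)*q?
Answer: 608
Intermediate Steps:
q = 4
(19*8)*q = (19*8)*4 = 152*4 = 608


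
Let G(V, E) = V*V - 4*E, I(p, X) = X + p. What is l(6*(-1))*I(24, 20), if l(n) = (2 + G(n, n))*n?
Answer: -16368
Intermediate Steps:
G(V, E) = V² - 4*E
l(n) = n*(2 + n² - 4*n) (l(n) = (2 + (n² - 4*n))*n = (2 + n² - 4*n)*n = n*(2 + n² - 4*n))
l(6*(-1))*I(24, 20) = ((6*(-1))*(2 + (6*(-1))² - 24*(-1)))*(20 + 24) = -6*(2 + (-6)² - 4*(-6))*44 = -6*(2 + 36 + 24)*44 = -6*62*44 = -372*44 = -16368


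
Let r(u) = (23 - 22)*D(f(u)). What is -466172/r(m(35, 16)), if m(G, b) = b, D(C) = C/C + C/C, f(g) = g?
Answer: -233086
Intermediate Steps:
D(C) = 2 (D(C) = 1 + 1 = 2)
r(u) = 2 (r(u) = (23 - 22)*2 = 1*2 = 2)
-466172/r(m(35, 16)) = -466172/2 = -466172*½ = -233086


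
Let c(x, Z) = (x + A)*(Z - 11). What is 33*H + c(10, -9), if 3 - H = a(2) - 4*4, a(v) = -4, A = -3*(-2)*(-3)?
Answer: 919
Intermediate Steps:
A = -18 (A = 6*(-3) = -18)
c(x, Z) = (-18 + x)*(-11 + Z) (c(x, Z) = (x - 18)*(Z - 11) = (-18 + x)*(-11 + Z))
H = 23 (H = 3 - (-4 - 4*4) = 3 - (-4 - 16) = 3 - 1*(-20) = 3 + 20 = 23)
33*H + c(10, -9) = 33*23 + (198 - 18*(-9) - 11*10 - 9*10) = 759 + (198 + 162 - 110 - 90) = 759 + 160 = 919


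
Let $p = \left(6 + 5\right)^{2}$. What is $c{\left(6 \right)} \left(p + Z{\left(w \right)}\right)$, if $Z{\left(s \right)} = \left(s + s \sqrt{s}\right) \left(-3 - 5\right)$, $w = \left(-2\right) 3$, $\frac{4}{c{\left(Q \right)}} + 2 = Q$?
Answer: $169 + 48 i \sqrt{6} \approx 169.0 + 117.58 i$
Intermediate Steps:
$c{\left(Q \right)} = \frac{4}{-2 + Q}$
$p = 121$ ($p = 11^{2} = 121$)
$w = -6$
$Z{\left(s \right)} = - 8 s - 8 s^{\frac{3}{2}}$ ($Z{\left(s \right)} = \left(s + s^{\frac{3}{2}}\right) \left(-8\right) = - 8 s - 8 s^{\frac{3}{2}}$)
$c{\left(6 \right)} \left(p + Z{\left(w \right)}\right) = \frac{4}{-2 + 6} \left(121 - \left(-48 + 8 \left(-6\right)^{\frac{3}{2}}\right)\right) = \frac{4}{4} \left(121 + \left(48 - 8 \left(- 6 i \sqrt{6}\right)\right)\right) = 4 \cdot \frac{1}{4} \left(121 + \left(48 + 48 i \sqrt{6}\right)\right) = 1 \left(169 + 48 i \sqrt{6}\right) = 169 + 48 i \sqrt{6}$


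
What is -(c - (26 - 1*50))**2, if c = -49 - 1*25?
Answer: -2500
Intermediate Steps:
c = -74 (c = -49 - 25 = -74)
-(c - (26 - 1*50))**2 = -(-74 - (26 - 1*50))**2 = -(-74 - (26 - 50))**2 = -(-74 - 1*(-24))**2 = -(-74 + 24)**2 = -1*(-50)**2 = -1*2500 = -2500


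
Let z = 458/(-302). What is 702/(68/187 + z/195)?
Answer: 227374290/115261 ≈ 1972.7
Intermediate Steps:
z = -229/151 (z = 458*(-1/302) = -229/151 ≈ -1.5166)
702/(68/187 + z/195) = 702/(68/187 - 229/151/195) = 702/(68*(1/187) - 229/151*1/195) = 702/(4/11 - 229/29445) = 702/(115261/323895) = 702*(323895/115261) = 227374290/115261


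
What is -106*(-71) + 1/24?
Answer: 180625/24 ≈ 7526.0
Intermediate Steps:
-106*(-71) + 1/24 = 7526 + 1/24 = 180625/24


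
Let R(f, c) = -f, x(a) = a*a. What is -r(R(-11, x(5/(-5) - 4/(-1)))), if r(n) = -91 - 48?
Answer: 139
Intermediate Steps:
x(a) = a²
r(n) = -139
-r(R(-11, x(5/(-5) - 4/(-1)))) = -1*(-139) = 139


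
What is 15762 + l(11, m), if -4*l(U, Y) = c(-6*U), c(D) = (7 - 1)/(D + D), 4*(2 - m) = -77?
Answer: 1387057/88 ≈ 15762.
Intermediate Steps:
m = 85/4 (m = 2 - ¼*(-77) = 2 + 77/4 = 85/4 ≈ 21.250)
c(D) = 3/D (c(D) = 6/((2*D)) = 6*(1/(2*D)) = 3/D)
l(U, Y) = 1/(8*U) (l(U, Y) = -3/(4*((-6*U))) = -3*(-1/(6*U))/4 = -(-1)/(8*U) = 1/(8*U))
15762 + l(11, m) = 15762 + (⅛)/11 = 15762 + (⅛)*(1/11) = 15762 + 1/88 = 1387057/88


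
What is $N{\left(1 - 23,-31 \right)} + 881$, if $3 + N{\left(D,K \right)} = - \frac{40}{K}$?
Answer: $\frac{27258}{31} \approx 879.29$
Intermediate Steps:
$N{\left(D,K \right)} = -3 - \frac{40}{K}$
$N{\left(1 - 23,-31 \right)} + 881 = \left(-3 - \frac{40}{-31}\right) + 881 = \left(-3 - - \frac{40}{31}\right) + 881 = \left(-3 + \frac{40}{31}\right) + 881 = - \frac{53}{31} + 881 = \frac{27258}{31}$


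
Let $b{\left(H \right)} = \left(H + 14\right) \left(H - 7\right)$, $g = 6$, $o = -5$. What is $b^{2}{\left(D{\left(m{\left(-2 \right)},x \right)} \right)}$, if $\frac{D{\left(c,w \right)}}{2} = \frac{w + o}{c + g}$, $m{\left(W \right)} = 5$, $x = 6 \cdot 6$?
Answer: $\frac{10497600}{14641} \approx 717.0$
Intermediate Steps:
$x = 36$
$D{\left(c,w \right)} = \frac{2 \left(-5 + w\right)}{6 + c}$ ($D{\left(c,w \right)} = 2 \frac{w - 5}{c + 6} = 2 \frac{-5 + w}{6 + c} = \frac{2 \left(-5 + w\right)}{6 + c}$)
$b{\left(H \right)} = \left(-7 + H\right) \left(14 + H\right)$ ($b{\left(H \right)} = \left(14 + H\right) \left(-7 + H\right) = \left(-7 + H\right) \left(14 + H\right)$)
$b^{2}{\left(D{\left(m{\left(-2 \right)},x \right)} \right)} = \left(-98 + \left(\frac{2 \left(-5 + 36\right)}{6 + 5}\right)^{2} + 7 \frac{2 \left(-5 + 36\right)}{6 + 5}\right)^{2} = \left(-98 + \left(2 \cdot \frac{1}{11} \cdot 31\right)^{2} + 7 \cdot 2 \cdot \frac{1}{11} \cdot 31\right)^{2} = \left(-98 + \left(\frac{62}{11}\right)^{2} + 7 \cdot \frac{62}{11}\right)^{2} = \left(-98 + \frac{3844}{121} + \frac{434}{11}\right)^{2} = \left(- \frac{3240}{121}\right)^{2} = \frac{10497600}{14641}$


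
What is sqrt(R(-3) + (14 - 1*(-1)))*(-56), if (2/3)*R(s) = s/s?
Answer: -28*sqrt(66) ≈ -227.47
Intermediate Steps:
R(s) = 3/2 (R(s) = 3*(s/s)/2 = (3/2)*1 = 3/2)
sqrt(R(-3) + (14 - 1*(-1)))*(-56) = sqrt(3/2 + (14 - 1*(-1)))*(-56) = sqrt(3/2 + (14 + 1))*(-56) = sqrt(3/2 + 15)*(-56) = sqrt(33/2)*(-56) = (sqrt(66)/2)*(-56) = -28*sqrt(66)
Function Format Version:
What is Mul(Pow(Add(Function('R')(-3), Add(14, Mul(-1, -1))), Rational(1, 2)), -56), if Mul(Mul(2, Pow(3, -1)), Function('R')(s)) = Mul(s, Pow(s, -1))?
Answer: Mul(-28, Pow(66, Rational(1, 2))) ≈ -227.47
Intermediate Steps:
Function('R')(s) = Rational(3, 2) (Function('R')(s) = Mul(Rational(3, 2), Mul(s, Pow(s, -1))) = Mul(Rational(3, 2), 1) = Rational(3, 2))
Mul(Pow(Add(Function('R')(-3), Add(14, Mul(-1, -1))), Rational(1, 2)), -56) = Mul(Pow(Add(Rational(3, 2), Add(14, Mul(-1, -1))), Rational(1, 2)), -56) = Mul(Pow(Add(Rational(3, 2), Add(14, 1)), Rational(1, 2)), -56) = Mul(Pow(Add(Rational(3, 2), 15), Rational(1, 2)), -56) = Mul(Pow(Rational(33, 2), Rational(1, 2)), -56) = Mul(Mul(Rational(1, 2), Pow(66, Rational(1, 2))), -56) = Mul(-28, Pow(66, Rational(1, 2)))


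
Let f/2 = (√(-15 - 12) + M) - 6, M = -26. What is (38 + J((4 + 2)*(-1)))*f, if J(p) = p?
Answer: -2048 + 192*I*√3 ≈ -2048.0 + 332.55*I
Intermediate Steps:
f = -64 + 6*I*√3 (f = 2*((√(-15 - 12) - 26) - 6) = 2*((√(-27) - 26) - 6) = 2*((3*I*√3 - 26) - 6) = 2*((-26 + 3*I*√3) - 6) = 2*(-32 + 3*I*√3) = -64 + 6*I*√3 ≈ -64.0 + 10.392*I)
(38 + J((4 + 2)*(-1)))*f = (38 + (4 + 2)*(-1))*(-64 + 6*I*√3) = (38 + 6*(-1))*(-64 + 6*I*√3) = (38 - 6)*(-64 + 6*I*√3) = 32*(-64 + 6*I*√3) = -2048 + 192*I*√3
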